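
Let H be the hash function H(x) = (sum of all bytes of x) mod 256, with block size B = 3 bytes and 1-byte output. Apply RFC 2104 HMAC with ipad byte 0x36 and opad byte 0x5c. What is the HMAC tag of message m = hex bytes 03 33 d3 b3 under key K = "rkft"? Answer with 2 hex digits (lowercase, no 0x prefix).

4c

Key "rkft" = 72 6b 66 74 is 4 bytes > B = 3, so hash it first: H(key) = b7, then zero-pad to 3 bytes: K' = b7 00 00.
K' ⊕ ipad = 81 36 36.  K' ⊕ opad = eb 5c 5c.
Inner input = (K'⊕ipad) ∥ m = 81 36 36 ∥ 03 33 d3 b3.
Inner hash: sum = 129+54+54+3+51+211+179 = 681; mod 256 = 169 → a9.
Outer input = (K'⊕opad) ∥ inner = eb 5c 5c ∥ a9.
Outer hash (tag): sum = 235+92+92+169 = 588; mod 256 = 76 → 4c.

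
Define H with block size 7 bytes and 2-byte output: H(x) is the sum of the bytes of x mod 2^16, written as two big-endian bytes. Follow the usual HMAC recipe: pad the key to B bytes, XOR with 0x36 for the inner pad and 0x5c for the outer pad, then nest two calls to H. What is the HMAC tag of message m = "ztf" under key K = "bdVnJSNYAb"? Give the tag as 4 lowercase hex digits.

0338

Key "bdVnJSNYAb" = 62 64 56 6e 4a 53 4e 59 41 62 is 10 bytes > B = 7, so hash it first: H(key) = 03 71, then zero-pad to 7 bytes: K' = 03 71 00 00 00 00 00.
K' ⊕ ipad = 35 47 36 36 36 36 36.  K' ⊕ opad = 5f 2d 5c 5c 5c 5c 5c.
Inner input = (K'⊕ipad) ∥ m = 35 47 36 36 36 36 36 ∥ 7a 74 66.
Inner hash: sum = 53+71+54+54+54+54+54+122+116+102 = 734 → 02 de.
Outer input = (K'⊕opad) ∥ inner = 5f 2d 5c 5c 5c 5c 5c ∥ 02 de.
Outer hash (tag): sum = 95+45+92+92+92+92+92+2+222 = 824 → 03 38.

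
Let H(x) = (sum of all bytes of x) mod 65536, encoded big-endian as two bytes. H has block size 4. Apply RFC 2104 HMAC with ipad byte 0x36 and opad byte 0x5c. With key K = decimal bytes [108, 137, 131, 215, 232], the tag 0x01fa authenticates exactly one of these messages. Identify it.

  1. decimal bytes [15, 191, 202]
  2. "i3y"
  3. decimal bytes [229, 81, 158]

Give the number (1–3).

3

Key decimal bytes [108, 137, 131, 215, 232] = 6c 89 83 d7 e8 is 5 bytes > B = 4, so hash it first: H(key) = 03 37, then zero-pad to 4 bytes: K' = 03 37 00 00.
K' ⊕ ipad = 35 01 36 36; K' ⊕ opad = 5f 6b 5c 5c.
m1: inner = H(35 01 36 36 0f bf ca) = 02 3a; tag = H(5f 6b 5c 5c 02 3a) = 01be
m2: inner = H(35 01 36 36 69 33 79) = 01 b7; tag = H(5f 6b 5c 5c 01 b7) = 023a
m3: inner = H(35 01 36 36 e5 51 9e) = 02 76; tag = H(5f 6b 5c 5c 02 76) = 01fa ← matches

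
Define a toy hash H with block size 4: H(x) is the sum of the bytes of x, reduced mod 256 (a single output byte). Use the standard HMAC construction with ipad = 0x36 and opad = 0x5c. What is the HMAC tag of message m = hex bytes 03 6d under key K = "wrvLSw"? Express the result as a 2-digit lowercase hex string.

Key "wrvLSw" = 77 72 76 4c 53 77 is 6 bytes > B = 4, so hash it first: H(key) = 75, then zero-pad to 4 bytes: K' = 75 00 00 00.
K' ⊕ ipad = 43 36 36 36.  K' ⊕ opad = 29 5c 5c 5c.
Inner input = (K'⊕ipad) ∥ m = 43 36 36 36 ∥ 03 6d.
Inner hash: sum = 67+54+54+54+3+109 = 341; mod 256 = 85 → 55.
Outer input = (K'⊕opad) ∥ inner = 29 5c 5c 5c ∥ 55.
Outer hash (tag): sum = 41+92+92+92+85 = 402; mod 256 = 146 → 92.

92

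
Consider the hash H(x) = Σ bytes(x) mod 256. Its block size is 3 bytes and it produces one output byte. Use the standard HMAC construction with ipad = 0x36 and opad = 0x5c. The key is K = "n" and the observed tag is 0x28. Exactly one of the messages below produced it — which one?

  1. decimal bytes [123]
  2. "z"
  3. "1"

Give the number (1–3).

Key "n" = 6e is 1 byte ≤ B = 3; zero-pad to 3 bytes: K' = 6e 00 00.
K' ⊕ ipad = 58 36 36; K' ⊕ opad = 32 5c 5c.
m1: inner = H(58 36 36 7b) = 3f; tag = H(32 5c 5c 3f) = 29
m2: inner = H(58 36 36 7a) = 3e; tag = H(32 5c 5c 3e) = 28 ← matches
m3: inner = H(58 36 36 31) = f5; tag = H(32 5c 5c f5) = df

2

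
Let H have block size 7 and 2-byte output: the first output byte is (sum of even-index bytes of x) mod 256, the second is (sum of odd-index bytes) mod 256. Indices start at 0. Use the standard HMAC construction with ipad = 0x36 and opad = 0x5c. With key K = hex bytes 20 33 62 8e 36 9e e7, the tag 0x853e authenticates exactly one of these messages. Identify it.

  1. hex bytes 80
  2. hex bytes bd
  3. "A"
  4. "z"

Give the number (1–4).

Key hex bytes 20 33 62 8e 36 9e e7 is exactly B = 7 bytes: K' = 20 33 62 8e 36 9e e7.
K' ⊕ ipad = 16 05 54 b8 00 a8 d1; K' ⊕ opad = 7c 6f 3e d2 6a c2 bb.
m1: inner = H(16 05 54 b8 00 a8 d1 80) = 3b e5; tag = H(7c 6f 3e d2 6a c2 bb 3b e5) = c43e
m2: inner = H(16 05 54 b8 00 a8 d1 bd) = 3b 22; tag = H(7c 6f 3e d2 6a c2 bb 3b 22) = 013e
m3: inner = H(16 05 54 b8 00 a8 d1 41) = 3b a6; tag = H(7c 6f 3e d2 6a c2 bb 3b a6) = 853e ← matches
m4: inner = H(16 05 54 b8 00 a8 d1 7a) = 3b df; tag = H(7c 6f 3e d2 6a c2 bb 3b df) = be3e

3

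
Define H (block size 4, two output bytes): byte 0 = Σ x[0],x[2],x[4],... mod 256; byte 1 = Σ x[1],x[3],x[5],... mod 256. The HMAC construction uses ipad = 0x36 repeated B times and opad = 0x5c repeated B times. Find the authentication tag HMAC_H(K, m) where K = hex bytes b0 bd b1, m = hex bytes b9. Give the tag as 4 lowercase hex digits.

Key hex bytes b0 bd b1 is 3 bytes ≤ B = 4; zero-pad to 4 bytes: K' = b0 bd b1 00.
K' ⊕ ipad = 86 8b 87 36.  K' ⊕ opad = ec e1 ed 5c.
Inner input = (K'⊕ipad) ∥ m = 86 8b 87 36 ∥ b9.
Inner hash: even-index sum = 454 mod 256 = 198; odd-index sum = 193 mod 256 = 193 → c6 c1.
Outer input = (K'⊕opad) ∥ inner = ec e1 ed 5c ∥ c6 c1.
Outer hash (tag): even-index sum = 671 mod 256 = 159; odd-index sum = 510 mod 256 = 254 → 9f fe.

9ffe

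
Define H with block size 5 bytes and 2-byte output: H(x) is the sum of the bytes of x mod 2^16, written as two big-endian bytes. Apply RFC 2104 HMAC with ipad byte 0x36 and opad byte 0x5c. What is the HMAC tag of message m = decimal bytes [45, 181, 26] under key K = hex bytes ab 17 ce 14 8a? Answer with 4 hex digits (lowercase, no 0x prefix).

0385

Key hex bytes ab 17 ce 14 8a is exactly B = 5 bytes: K' = ab 17 ce 14 8a.
K' ⊕ ipad = 9d 21 f8 22 bc.  K' ⊕ opad = f7 4b 92 48 d6.
Inner input = (K'⊕ipad) ∥ m = 9d 21 f8 22 bc ∥ 2d b5 1a.
Inner hash: sum = 157+33+248+34+188+45+181+26 = 912 → 03 90.
Outer input = (K'⊕opad) ∥ inner = f7 4b 92 48 d6 ∥ 03 90.
Outer hash (tag): sum = 247+75+146+72+214+3+144 = 901 → 03 85.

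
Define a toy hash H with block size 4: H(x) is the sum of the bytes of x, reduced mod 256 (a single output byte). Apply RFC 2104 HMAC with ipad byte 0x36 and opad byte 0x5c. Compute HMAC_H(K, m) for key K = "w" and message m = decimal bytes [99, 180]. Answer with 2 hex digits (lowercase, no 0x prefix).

Key "w" = 77 is 1 byte ≤ B = 4; zero-pad to 4 bytes: K' = 77 00 00 00.
K' ⊕ ipad = 41 36 36 36.  K' ⊕ opad = 2b 5c 5c 5c.
Inner input = (K'⊕ipad) ∥ m = 41 36 36 36 ∥ 63 b4.
Inner hash: sum = 65+54+54+54+99+180 = 506; mod 256 = 250 → fa.
Outer input = (K'⊕opad) ∥ inner = 2b 5c 5c 5c ∥ fa.
Outer hash (tag): sum = 43+92+92+92+250 = 569; mod 256 = 57 → 39.

39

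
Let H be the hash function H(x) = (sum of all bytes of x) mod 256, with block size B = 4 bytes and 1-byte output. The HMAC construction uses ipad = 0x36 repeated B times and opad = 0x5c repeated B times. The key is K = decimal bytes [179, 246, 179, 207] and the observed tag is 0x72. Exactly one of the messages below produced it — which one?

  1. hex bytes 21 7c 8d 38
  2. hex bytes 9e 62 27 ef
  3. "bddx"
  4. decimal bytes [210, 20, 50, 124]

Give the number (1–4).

Key decimal bytes [179, 246, 179, 207] = b3 f6 b3 cf is exactly B = 4 bytes: K' = b3 f6 b3 cf.
K' ⊕ ipad = 85 c0 85 f9; K' ⊕ opad = ef aa ef 93.
m1: inner = H(85 c0 85 f9 21 7c 8d 38) = 25; tag = H(ef aa ef 93 25) = 40
m2: inner = H(85 c0 85 f9 9e 62 27 ef) = d9; tag = H(ef aa ef 93 d9) = f4
m3: inner = H(85 c0 85 f9 62 64 64 78) = 65; tag = H(ef aa ef 93 65) = 80
m4: inner = H(85 c0 85 f9 d2 14 32 7c) = 57; tag = H(ef aa ef 93 57) = 72 ← matches

4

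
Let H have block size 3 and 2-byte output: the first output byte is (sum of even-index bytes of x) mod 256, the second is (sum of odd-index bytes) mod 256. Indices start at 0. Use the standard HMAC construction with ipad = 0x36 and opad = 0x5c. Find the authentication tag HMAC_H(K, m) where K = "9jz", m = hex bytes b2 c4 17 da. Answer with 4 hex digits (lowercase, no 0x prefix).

b02f

Key "9jz" = 39 6a 7a is exactly B = 3 bytes: K' = 39 6a 7a.
K' ⊕ ipad = 0f 5c 4c.  K' ⊕ opad = 65 36 26.
Inner input = (K'⊕ipad) ∥ m = 0f 5c 4c ∥ b2 c4 17 da.
Inner hash: even-index sum = 505 mod 256 = 249; odd-index sum = 293 mod 256 = 37 → f9 25.
Outer input = (K'⊕opad) ∥ inner = 65 36 26 ∥ f9 25.
Outer hash (tag): even-index sum = 176 mod 256 = 176; odd-index sum = 303 mod 256 = 47 → b0 2f.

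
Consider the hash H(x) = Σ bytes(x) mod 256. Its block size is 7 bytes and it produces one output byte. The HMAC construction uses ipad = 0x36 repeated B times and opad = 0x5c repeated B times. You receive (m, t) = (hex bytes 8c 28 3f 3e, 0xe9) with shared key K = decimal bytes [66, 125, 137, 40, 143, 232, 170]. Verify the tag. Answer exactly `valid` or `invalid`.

Key decimal bytes [66, 125, 137, 40, 143, 232, 170] = 42 7d 89 28 8f e8 aa is exactly B = 7 bytes: K' = 42 7d 89 28 8f e8 aa.
K' ⊕ ipad = 74 4b bf 1e b9 de 9c; K' ⊕ opad = 1e 21 d5 74 d3 b4 f6.
Inner hash: sum = 116+75+191+30+185+222+156+140+40+63+62 = 1280; mod 256 = 0 → 00.
Outer hash (recomputed tag): sum = 30+33+213+116+211+180+246+0 = 1029; mod 256 = 5 → 05.
Recomputed tag = 05; claimed = e9 → mismatch.

invalid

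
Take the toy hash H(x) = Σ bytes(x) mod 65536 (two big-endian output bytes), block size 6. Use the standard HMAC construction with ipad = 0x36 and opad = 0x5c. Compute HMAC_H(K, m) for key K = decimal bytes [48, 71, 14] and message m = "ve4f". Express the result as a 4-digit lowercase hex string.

02b5

Key decimal bytes [48, 71, 14] = 30 47 0e is 3 bytes ≤ B = 6; zero-pad to 6 bytes: K' = 30 47 0e 00 00 00.
K' ⊕ ipad = 06 71 38 36 36 36.  K' ⊕ opad = 6c 1b 52 5c 5c 5c.
Inner input = (K'⊕ipad) ∥ m = 06 71 38 36 36 36 ∥ 76 65 34 66.
Inner hash: sum = 6+113+56+54+54+54+118+101+52+102 = 710 → 02 c6.
Outer input = (K'⊕opad) ∥ inner = 6c 1b 52 5c 5c 5c ∥ 02 c6.
Outer hash (tag): sum = 108+27+82+92+92+92+2+198 = 693 → 02 b5.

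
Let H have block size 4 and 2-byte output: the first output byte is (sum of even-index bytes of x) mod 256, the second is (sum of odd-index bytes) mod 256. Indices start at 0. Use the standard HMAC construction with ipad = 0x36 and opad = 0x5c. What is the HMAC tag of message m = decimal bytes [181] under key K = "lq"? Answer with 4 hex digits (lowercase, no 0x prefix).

d106

Key "lq" = 6c 71 is 2 bytes ≤ B = 4; zero-pad to 4 bytes: K' = 6c 71 00 00.
K' ⊕ ipad = 5a 47 36 36.  K' ⊕ opad = 30 2d 5c 5c.
Inner input = (K'⊕ipad) ∥ m = 5a 47 36 36 ∥ b5.
Inner hash: even-index sum = 325 mod 256 = 69; odd-index sum = 125 mod 256 = 125 → 45 7d.
Outer input = (K'⊕opad) ∥ inner = 30 2d 5c 5c ∥ 45 7d.
Outer hash (tag): even-index sum = 209 mod 256 = 209; odd-index sum = 262 mod 256 = 6 → d1 06.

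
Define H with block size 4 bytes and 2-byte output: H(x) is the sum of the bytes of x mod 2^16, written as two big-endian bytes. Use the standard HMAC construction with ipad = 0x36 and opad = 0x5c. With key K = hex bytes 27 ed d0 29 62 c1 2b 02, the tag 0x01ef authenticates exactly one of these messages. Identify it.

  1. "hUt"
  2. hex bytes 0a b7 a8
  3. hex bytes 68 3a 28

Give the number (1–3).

Key hex bytes 27 ed d0 29 62 c1 2b 02 is 8 bytes > B = 4, so hash it first: H(key) = 03 5d, then zero-pad to 4 bytes: K' = 03 5d 00 00.
K' ⊕ ipad = 35 6b 36 36; K' ⊕ opad = 5f 01 5c 5c.
m1: inner = H(35 6b 36 36 68 55 74) = 02 3d; tag = H(5f 01 5c 5c 02 3d) = 0157
m2: inner = H(35 6b 36 36 0a b7 a8) = 02 75; tag = H(5f 01 5c 5c 02 75) = 018f
m3: inner = H(35 6b 36 36 68 3a 28) = 01 d6; tag = H(5f 01 5c 5c 01 d6) = 01ef ← matches

3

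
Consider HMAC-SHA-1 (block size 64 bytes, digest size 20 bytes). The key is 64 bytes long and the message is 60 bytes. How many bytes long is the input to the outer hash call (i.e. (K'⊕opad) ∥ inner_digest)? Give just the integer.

Key is 64 ≤ 64 bytes, zero-padded: |K'| = 64.
Outer input = (K'⊕opad) ∥ H(inner) → 64 + 20 = 84 bytes.

84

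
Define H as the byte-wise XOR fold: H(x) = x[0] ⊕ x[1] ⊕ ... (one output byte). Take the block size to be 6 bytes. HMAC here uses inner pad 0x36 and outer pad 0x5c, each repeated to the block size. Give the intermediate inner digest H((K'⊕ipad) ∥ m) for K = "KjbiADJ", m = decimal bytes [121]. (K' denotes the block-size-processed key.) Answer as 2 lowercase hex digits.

Key "KjbiADJ" = 4b 6a 62 69 41 44 4a is 7 bytes > B = 6, so hash it first: H(key) = 65, then zero-pad to 6 bytes: K' = 65 00 00 00 00 00.
K' ⊕ ipad = 53 36 36 36 36 36.
Inner input = 53 36 36 36 36 36 ∥ 79.
Inner hash: XOR 53⊕36⊕36⊕36⊕36⊕36⊕79 = 1c.

1c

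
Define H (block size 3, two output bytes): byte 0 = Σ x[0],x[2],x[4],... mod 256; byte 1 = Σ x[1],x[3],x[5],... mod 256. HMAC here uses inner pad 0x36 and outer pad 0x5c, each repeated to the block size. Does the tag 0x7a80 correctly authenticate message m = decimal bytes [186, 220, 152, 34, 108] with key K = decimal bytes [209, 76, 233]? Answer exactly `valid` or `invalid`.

Key decimal bytes [209, 76, 233] = d1 4c e9 is exactly B = 3 bytes: K' = d1 4c e9.
K' ⊕ ipad = e7 7a df; K' ⊕ opad = 8d 10 b5.
Inner hash: even-index sum = 708 mod 256 = 196; odd-index sum = 568 mod 256 = 56 → c4 38.
Outer hash (recomputed tag): even-index sum = 378 mod 256 = 122; odd-index sum = 212 mod 256 = 212 → 7a d4.
Recomputed tag = 7ad4; claimed = 7a80 → mismatch.

invalid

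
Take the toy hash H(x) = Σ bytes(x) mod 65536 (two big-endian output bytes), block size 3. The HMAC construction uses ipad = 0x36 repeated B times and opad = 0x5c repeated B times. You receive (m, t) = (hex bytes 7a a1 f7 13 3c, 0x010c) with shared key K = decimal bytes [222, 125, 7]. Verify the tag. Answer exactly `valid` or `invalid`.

invalid

Key decimal bytes [222, 125, 7] = de 7d 07 is exactly B = 3 bytes: K' = de 7d 07.
K' ⊕ ipad = e8 4b 31; K' ⊕ opad = 82 21 5b.
Inner hash: sum = 232+75+49+122+161+247+19+60 = 965 → 03 c5.
Outer hash (recomputed tag): sum = 130+33+91+3+197 = 454 → 01 c6.
Recomputed tag = 01c6; claimed = 010c → mismatch.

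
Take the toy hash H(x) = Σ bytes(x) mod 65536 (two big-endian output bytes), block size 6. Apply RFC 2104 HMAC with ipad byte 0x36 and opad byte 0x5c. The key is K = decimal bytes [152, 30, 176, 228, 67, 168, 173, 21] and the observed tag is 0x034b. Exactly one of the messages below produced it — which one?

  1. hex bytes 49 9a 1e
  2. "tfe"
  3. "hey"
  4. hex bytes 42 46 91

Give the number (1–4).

1

Key decimal bytes [152, 30, 176, 228, 67, 168, 173, 21] = 98 1e b0 e4 43 a8 ad 15 is 8 bytes > B = 6, so hash it first: H(key) = 03 f7, then zero-pad to 6 bytes: K' = 03 f7 00 00 00 00.
K' ⊕ ipad = 35 c1 36 36 36 36; K' ⊕ opad = 5f ab 5c 5c 5c 5c.
m1: inner = H(35 c1 36 36 36 36 49 9a 1e) = 02 cf; tag = H(5f ab 5c 5c 5c 5c 02 cf) = 034b ← matches
m2: inner = H(35 c1 36 36 36 36 74 66 65) = 03 0d; tag = H(5f ab 5c 5c 5c 5c 03 0d) = 028a
m3: inner = H(35 c1 36 36 36 36 68 65 79) = 03 14; tag = H(5f ab 5c 5c 5c 5c 03 14) = 0291
m4: inner = H(35 c1 36 36 36 36 42 46 91) = 02 e7; tag = H(5f ab 5c 5c 5c 5c 02 e7) = 0363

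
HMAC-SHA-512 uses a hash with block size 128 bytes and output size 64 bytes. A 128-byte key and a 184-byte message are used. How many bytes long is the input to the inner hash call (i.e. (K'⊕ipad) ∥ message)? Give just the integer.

312

Key is 128 ≤ 128 bytes, zero-padded: |K'| = 128.
Inner input = (K'⊕ipad) ∥ m → 128 + 184 = 312 bytes.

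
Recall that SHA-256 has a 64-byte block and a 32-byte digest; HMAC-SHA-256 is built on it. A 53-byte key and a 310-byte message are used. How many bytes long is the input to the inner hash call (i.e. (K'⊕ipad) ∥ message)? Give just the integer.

374

Key is 53 ≤ 64 bytes, zero-padded: |K'| = 64.
Inner input = (K'⊕ipad) ∥ m → 64 + 310 = 374 bytes.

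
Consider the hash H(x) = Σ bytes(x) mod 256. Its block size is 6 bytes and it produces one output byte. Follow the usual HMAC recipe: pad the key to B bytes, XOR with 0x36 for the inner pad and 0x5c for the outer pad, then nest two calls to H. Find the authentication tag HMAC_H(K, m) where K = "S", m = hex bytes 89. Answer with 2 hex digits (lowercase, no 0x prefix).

d7

Key "S" = 53 is 1 byte ≤ B = 6; zero-pad to 6 bytes: K' = 53 00 00 00 00 00.
K' ⊕ ipad = 65 36 36 36 36 36.  K' ⊕ opad = 0f 5c 5c 5c 5c 5c.
Inner input = (K'⊕ipad) ∥ m = 65 36 36 36 36 36 ∥ 89.
Inner hash: sum = 101+54+54+54+54+54+137 = 508; mod 256 = 252 → fc.
Outer input = (K'⊕opad) ∥ inner = 0f 5c 5c 5c 5c 5c ∥ fc.
Outer hash (tag): sum = 15+92+92+92+92+92+252 = 727; mod 256 = 215 → d7.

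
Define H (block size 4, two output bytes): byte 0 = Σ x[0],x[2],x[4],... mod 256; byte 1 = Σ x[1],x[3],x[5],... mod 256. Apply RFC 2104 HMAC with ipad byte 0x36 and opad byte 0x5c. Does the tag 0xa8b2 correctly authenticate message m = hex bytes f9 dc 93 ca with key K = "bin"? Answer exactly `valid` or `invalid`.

Key "bin" = 62 69 6e is 3 bytes ≤ B = 4; zero-pad to 4 bytes: K' = 62 69 6e 00.
K' ⊕ ipad = 54 5f 58 36; K' ⊕ opad = 3e 35 32 5c.
Inner hash: even-index sum = 568 mod 256 = 56; odd-index sum = 571 mod 256 = 59 → 38 3b.
Outer hash (recomputed tag): even-index sum = 168 mod 256 = 168; odd-index sum = 204 mod 256 = 204 → a8 cc.
Recomputed tag = a8cc; claimed = a8b2 → mismatch.

invalid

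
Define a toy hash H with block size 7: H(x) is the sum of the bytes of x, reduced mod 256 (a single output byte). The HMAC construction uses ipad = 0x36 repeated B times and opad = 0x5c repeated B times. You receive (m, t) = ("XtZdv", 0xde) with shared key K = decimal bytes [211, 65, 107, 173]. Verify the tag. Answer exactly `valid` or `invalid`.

Key decimal bytes [211, 65, 107, 173] = d3 41 6b ad is 4 bytes ≤ B = 7; zero-pad to 7 bytes: K' = d3 41 6b ad 00 00 00.
K' ⊕ ipad = e5 77 5d 9b 36 36 36; K' ⊕ opad = 8f 1d 37 f1 5c 5c 5c.
Inner hash: sum = 229+119+93+155+54+54+54+88+116+90+100+118 = 1270; mod 256 = 246 → f6.
Outer hash (recomputed tag): sum = 143+29+55+241+92+92+92+246 = 990; mod 256 = 222 → de.
Recomputed tag = de; claimed = de → match.

valid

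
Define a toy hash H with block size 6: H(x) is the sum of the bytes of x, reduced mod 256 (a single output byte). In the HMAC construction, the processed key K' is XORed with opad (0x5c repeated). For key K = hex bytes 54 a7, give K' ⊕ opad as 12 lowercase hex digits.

08fb5c5c5c5c

Key hex bytes 54 a7 is 2 bytes ≤ B = 6; zero-pad to 6 bytes: K' = 54 a7 00 00 00 00.
XOR each byte with 0x5c: 54⊕5c=08, a7⊕5c=fb, 00⊕5c=5c, 00⊕5c=5c, 00⊕5c=5c, 00⊕5c=5c.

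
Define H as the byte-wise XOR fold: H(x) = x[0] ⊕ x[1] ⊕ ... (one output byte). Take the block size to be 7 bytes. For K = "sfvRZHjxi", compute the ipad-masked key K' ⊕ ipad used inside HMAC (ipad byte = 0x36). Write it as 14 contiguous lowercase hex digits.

Key "sfvRZHjxi" = 73 66 76 52 5a 48 6a 78 69 is 9 bytes > B = 7, so hash it first: H(key) = 58, then zero-pad to 7 bytes: K' = 58 00 00 00 00 00 00.
XOR each byte with 0x36: 58⊕36=6e, 00⊕36=36, 00⊕36=36, 00⊕36=36, 00⊕36=36, 00⊕36=36, 00⊕36=36.

6e363636363636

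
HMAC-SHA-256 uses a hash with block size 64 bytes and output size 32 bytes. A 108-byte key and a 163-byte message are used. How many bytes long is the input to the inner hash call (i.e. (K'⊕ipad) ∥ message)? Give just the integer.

Key is 108 > 64 bytes, so it is hashed to 32 bytes then zero-padded to 64: |K'| = 64.
Inner input = (K'⊕ipad) ∥ m → 64 + 163 = 227 bytes.

227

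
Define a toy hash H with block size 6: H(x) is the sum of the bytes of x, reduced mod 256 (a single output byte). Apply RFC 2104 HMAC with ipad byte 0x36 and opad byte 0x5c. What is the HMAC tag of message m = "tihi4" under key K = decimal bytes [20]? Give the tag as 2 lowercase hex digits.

26

Key decimal bytes [20] = 14 is 1 byte ≤ B = 6; zero-pad to 6 bytes: K' = 14 00 00 00 00 00.
K' ⊕ ipad = 22 36 36 36 36 36.  K' ⊕ opad = 48 5c 5c 5c 5c 5c.
Inner input = (K'⊕ipad) ∥ m = 22 36 36 36 36 36 ∥ 74 69 68 69 34.
Inner hash: sum = 34+54+54+54+54+54+116+105+104+105+52 = 786; mod 256 = 18 → 12.
Outer input = (K'⊕opad) ∥ inner = 48 5c 5c 5c 5c 5c ∥ 12.
Outer hash (tag): sum = 72+92+92+92+92+92+18 = 550; mod 256 = 38 → 26.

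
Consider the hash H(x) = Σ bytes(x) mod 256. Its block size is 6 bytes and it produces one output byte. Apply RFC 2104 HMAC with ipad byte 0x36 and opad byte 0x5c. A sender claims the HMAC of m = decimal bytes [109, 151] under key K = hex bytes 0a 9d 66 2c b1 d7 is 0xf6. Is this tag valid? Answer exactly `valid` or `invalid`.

Key hex bytes 0a 9d 66 2c b1 d7 is exactly B = 6 bytes: K' = 0a 9d 66 2c b1 d7.
K' ⊕ ipad = 3c ab 50 1a 87 e1; K' ⊕ opad = 56 c1 3a 70 ed 8b.
Inner hash: sum = 60+171+80+26+135+225+109+151 = 957; mod 256 = 189 → bd.
Outer hash (recomputed tag): sum = 86+193+58+112+237+139+189 = 1014; mod 256 = 246 → f6.
Recomputed tag = f6; claimed = f6 → match.

valid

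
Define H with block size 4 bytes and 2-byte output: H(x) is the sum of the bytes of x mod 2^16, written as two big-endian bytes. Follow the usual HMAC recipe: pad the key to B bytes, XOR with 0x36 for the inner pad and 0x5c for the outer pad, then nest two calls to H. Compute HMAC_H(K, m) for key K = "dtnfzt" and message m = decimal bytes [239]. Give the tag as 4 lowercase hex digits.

Key "dtnfzt" = 64 74 6e 66 7a 74 is 6 bytes > B = 4, so hash it first: H(key) = 02 9a, then zero-pad to 4 bytes: K' = 02 9a 00 00.
K' ⊕ ipad = 34 ac 36 36.  K' ⊕ opad = 5e c6 5c 5c.
Inner input = (K'⊕ipad) ∥ m = 34 ac 36 36 ∥ ef.
Inner hash: sum = 52+172+54+54+239 = 571 → 02 3b.
Outer input = (K'⊕opad) ∥ inner = 5e c6 5c 5c ∥ 02 3b.
Outer hash (tag): sum = 94+198+92+92+2+59 = 537 → 02 19.

0219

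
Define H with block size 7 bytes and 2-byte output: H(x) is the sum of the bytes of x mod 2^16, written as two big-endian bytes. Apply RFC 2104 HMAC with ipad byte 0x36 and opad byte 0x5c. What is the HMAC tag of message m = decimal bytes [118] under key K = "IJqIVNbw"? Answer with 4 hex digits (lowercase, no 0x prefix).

0376

Key "IJqIVNbw" = 49 4a 71 49 56 4e 62 77 is 8 bytes > B = 7, so hash it first: H(key) = 02 ca, then zero-pad to 7 bytes: K' = 02 ca 00 00 00 00 00.
K' ⊕ ipad = 34 fc 36 36 36 36 36.  K' ⊕ opad = 5e 96 5c 5c 5c 5c 5c.
Inner input = (K'⊕ipad) ∥ m = 34 fc 36 36 36 36 36 ∥ 76.
Inner hash: sum = 52+252+54+54+54+54+54+118 = 692 → 02 b4.
Outer input = (K'⊕opad) ∥ inner = 5e 96 5c 5c 5c 5c 5c ∥ 02 b4.
Outer hash (tag): sum = 94+150+92+92+92+92+92+2+180 = 886 → 03 76.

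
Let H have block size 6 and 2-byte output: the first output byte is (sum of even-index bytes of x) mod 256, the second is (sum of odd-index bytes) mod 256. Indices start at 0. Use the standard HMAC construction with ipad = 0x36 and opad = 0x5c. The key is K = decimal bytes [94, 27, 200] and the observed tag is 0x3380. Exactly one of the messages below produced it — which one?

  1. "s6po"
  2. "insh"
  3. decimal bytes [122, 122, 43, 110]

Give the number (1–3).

3

Key decimal bytes [94, 27, 200] = 5e 1b c8 is 3 bytes ≤ B = 6; zero-pad to 6 bytes: K' = 5e 1b c8 00 00 00.
K' ⊕ ipad = 68 2d fe 36 36 36; K' ⊕ opad = 02 47 94 5c 5c 5c.
m1: inner = H(68 2d fe 36 36 36 73 36 70 6f) = 7f 3e; tag = H(02 47 94 5c 5c 5c 7f 3e) = 713d
m2: inner = H(68 2d fe 36 36 36 69 6e 73 68) = 78 6f; tag = H(02 47 94 5c 5c 5c 78 6f) = 6a6e
m3: inner = H(68 2d fe 36 36 36 7a 7a 2b 6e) = 41 81; tag = H(02 47 94 5c 5c 5c 41 81) = 3380 ← matches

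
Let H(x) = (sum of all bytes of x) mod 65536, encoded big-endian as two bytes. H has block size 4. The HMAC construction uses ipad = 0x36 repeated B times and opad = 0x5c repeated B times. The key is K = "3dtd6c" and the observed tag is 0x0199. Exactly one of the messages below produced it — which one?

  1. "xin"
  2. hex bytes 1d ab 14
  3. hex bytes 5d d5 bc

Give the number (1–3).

1

Key "3dtd6c" = 33 64 74 64 36 63 is 6 bytes > B = 4, so hash it first: H(key) = 02 08, then zero-pad to 4 bytes: K' = 02 08 00 00.
K' ⊕ ipad = 34 3e 36 36; K' ⊕ opad = 5e 54 5c 5c.
m1: inner = H(34 3e 36 36 78 69 6e) = 02 2d; tag = H(5e 54 5c 5c 02 2d) = 0199 ← matches
m2: inner = H(34 3e 36 36 1d ab 14) = 01 ba; tag = H(5e 54 5c 5c 01 ba) = 0225
m3: inner = H(34 3e 36 36 5d d5 bc) = 02 cc; tag = H(5e 54 5c 5c 02 cc) = 0238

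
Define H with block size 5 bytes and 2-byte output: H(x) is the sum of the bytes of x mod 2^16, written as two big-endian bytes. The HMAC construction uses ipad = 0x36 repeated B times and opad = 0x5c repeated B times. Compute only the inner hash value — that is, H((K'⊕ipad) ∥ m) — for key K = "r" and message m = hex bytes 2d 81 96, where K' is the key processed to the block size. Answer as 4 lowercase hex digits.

Key "r" = 72 is 1 byte ≤ B = 5; zero-pad to 5 bytes: K' = 72 00 00 00 00.
K' ⊕ ipad = 44 36 36 36 36.
Inner input = 44 36 36 36 36 ∥ 2d 81 96.
Inner hash: sum = 68+54+54+54+54+45+129+150 = 608 → 02 60.

0260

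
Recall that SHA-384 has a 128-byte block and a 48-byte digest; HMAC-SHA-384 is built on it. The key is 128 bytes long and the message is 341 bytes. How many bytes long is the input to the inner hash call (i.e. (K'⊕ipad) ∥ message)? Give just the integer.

Key is 128 ≤ 128 bytes, zero-padded: |K'| = 128.
Inner input = (K'⊕ipad) ∥ m → 128 + 341 = 469 bytes.

469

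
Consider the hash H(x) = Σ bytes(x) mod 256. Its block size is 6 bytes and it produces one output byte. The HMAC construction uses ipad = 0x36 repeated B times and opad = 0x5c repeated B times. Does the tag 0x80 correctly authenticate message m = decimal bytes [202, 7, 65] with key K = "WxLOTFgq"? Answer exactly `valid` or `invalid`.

invalid

Key "WxLOTFgq" = 57 78 4c 4f 54 46 67 71 is 8 bytes > B = 6, so hash it first: H(key) = dc, then zero-pad to 6 bytes: K' = dc 00 00 00 00 00.
K' ⊕ ipad = ea 36 36 36 36 36; K' ⊕ opad = 80 5c 5c 5c 5c 5c.
Inner hash: sum = 234+54+54+54+54+54+202+7+65 = 778; mod 256 = 10 → 0a.
Outer hash (recomputed tag): sum = 128+92+92+92+92+92+10 = 598; mod 256 = 86 → 56.
Recomputed tag = 56; claimed = 80 → mismatch.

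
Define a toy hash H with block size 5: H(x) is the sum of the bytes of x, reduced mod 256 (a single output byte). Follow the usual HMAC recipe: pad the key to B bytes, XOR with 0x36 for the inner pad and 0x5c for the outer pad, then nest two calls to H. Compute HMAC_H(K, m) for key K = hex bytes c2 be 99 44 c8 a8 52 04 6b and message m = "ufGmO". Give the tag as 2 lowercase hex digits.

Key hex bytes c2 be 99 44 c8 a8 52 04 6b is 9 bytes > B = 5, so hash it first: H(key) = 8e, then zero-pad to 5 bytes: K' = 8e 00 00 00 00.
K' ⊕ ipad = b8 36 36 36 36.  K' ⊕ opad = d2 5c 5c 5c 5c.
Inner input = (K'⊕ipad) ∥ m = b8 36 36 36 36 ∥ 75 66 47 6d 4f.
Inner hash: sum = 184+54+54+54+54+117+102+71+109+79 = 878; mod 256 = 110 → 6e.
Outer input = (K'⊕opad) ∥ inner = d2 5c 5c 5c 5c ∥ 6e.
Outer hash (tag): sum = 210+92+92+92+92+110 = 688; mod 256 = 176 → b0.

b0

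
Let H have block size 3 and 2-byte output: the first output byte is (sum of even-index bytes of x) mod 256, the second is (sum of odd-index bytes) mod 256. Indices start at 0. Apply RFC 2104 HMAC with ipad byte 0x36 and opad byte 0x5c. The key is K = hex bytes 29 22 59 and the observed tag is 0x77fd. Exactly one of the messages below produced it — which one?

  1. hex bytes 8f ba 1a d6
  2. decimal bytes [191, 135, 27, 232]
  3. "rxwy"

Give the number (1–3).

Key hex bytes 29 22 59 is exactly B = 3 bytes: K' = 29 22 59.
K' ⊕ ipad = 1f 14 6f; K' ⊕ opad = 75 7e 05.
m1: inner = H(1f 14 6f 8f ba 1a d6) = 1e bd; tag = H(75 7e 05 1e bd) = 379c
m2: inner = H(1f 14 6f bf 87 1b e8) = fd ee; tag = H(75 7e 05 fd ee) = 687b
m3: inner = H(1f 14 6f 72 78 77 79) = 7f fd; tag = H(75 7e 05 7f fd) = 77fd ← matches

3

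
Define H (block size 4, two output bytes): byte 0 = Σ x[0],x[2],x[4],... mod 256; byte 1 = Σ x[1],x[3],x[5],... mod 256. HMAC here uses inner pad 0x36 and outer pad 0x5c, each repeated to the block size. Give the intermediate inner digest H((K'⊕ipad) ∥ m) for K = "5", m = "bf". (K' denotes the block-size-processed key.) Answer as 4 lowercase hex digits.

Key "5" = 35 is 1 byte ≤ B = 4; zero-pad to 4 bytes: K' = 35 00 00 00.
K' ⊕ ipad = 03 36 36 36.
Inner input = 03 36 36 36 ∥ 62 66.
Inner hash: even-index sum = 155 mod 256 = 155; odd-index sum = 210 mod 256 = 210 → 9b d2.

9bd2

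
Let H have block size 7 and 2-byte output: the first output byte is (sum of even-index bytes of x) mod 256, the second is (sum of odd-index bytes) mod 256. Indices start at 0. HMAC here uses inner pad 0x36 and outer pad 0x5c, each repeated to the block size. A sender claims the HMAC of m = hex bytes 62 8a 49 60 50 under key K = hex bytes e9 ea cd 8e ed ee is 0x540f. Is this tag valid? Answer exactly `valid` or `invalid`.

invalid

Key hex bytes e9 ea cd 8e ed ee is 6 bytes ≤ B = 7; zero-pad to 7 bytes: K' = e9 ea cd 8e ed ee 00.
K' ⊕ ipad = df dc fb b8 db d8 36; K' ⊕ opad = b5 b6 91 d2 b1 b2 5c.
Inner hash: even-index sum = 981 mod 256 = 213; odd-index sum = 871 mod 256 = 103 → d5 67.
Outer hash (recomputed tag): even-index sum = 698 mod 256 = 186; odd-index sum = 783 mod 256 = 15 → ba 0f.
Recomputed tag = ba0f; claimed = 540f → mismatch.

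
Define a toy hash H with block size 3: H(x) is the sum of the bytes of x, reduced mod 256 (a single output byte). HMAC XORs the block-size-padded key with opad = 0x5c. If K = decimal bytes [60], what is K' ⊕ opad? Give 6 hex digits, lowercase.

Key decimal bytes [60] = 3c is 1 byte ≤ B = 3; zero-pad to 3 bytes: K' = 3c 00 00.
XOR each byte with 0x5c: 3c⊕5c=60, 00⊕5c=5c, 00⊕5c=5c.

605c5c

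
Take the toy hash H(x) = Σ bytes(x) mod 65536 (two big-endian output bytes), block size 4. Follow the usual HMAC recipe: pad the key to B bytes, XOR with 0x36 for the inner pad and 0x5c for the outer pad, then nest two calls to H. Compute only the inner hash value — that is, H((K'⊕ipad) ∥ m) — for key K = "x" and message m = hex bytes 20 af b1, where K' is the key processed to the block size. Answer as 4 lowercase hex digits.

0270

Key "x" = 78 is 1 byte ≤ B = 4; zero-pad to 4 bytes: K' = 78 00 00 00.
K' ⊕ ipad = 4e 36 36 36.
Inner input = 4e 36 36 36 ∥ 20 af b1.
Inner hash: sum = 78+54+54+54+32+175+177 = 624 → 02 70.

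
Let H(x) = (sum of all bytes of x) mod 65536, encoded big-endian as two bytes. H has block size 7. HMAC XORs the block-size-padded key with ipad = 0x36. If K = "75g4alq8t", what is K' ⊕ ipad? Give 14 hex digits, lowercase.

Key "75g4alq8t" = 37 35 67 34 61 6c 71 38 74 is 9 bytes > B = 7, so hash it first: H(key) = 02 f1, then zero-pad to 7 bytes: K' = 02 f1 00 00 00 00 00.
XOR each byte with 0x36: 02⊕36=34, f1⊕36=c7, 00⊕36=36, 00⊕36=36, 00⊕36=36, 00⊕36=36, 00⊕36=36.

34c73636363636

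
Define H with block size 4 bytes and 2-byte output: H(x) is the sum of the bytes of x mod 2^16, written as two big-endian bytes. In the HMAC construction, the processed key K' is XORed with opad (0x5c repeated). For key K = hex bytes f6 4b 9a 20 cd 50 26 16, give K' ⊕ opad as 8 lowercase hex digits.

Key hex bytes f6 4b 9a 20 cd 50 26 16 is 8 bytes > B = 4, so hash it first: H(key) = 03 54, then zero-pad to 4 bytes: K' = 03 54 00 00.
XOR each byte with 0x5c: 03⊕5c=5f, 54⊕5c=08, 00⊕5c=5c, 00⊕5c=5c.

5f085c5c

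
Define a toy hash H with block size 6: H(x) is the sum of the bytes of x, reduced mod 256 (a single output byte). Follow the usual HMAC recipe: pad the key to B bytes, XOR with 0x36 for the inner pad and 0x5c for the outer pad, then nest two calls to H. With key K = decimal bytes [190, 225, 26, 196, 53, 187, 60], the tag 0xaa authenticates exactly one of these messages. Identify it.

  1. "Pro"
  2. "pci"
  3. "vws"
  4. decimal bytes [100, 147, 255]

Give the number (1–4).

2

Key decimal bytes [190, 225, 26, 196, 53, 187, 60] = be e1 1a c4 35 bb 3c is 7 bytes > B = 6, so hash it first: H(key) = a9, then zero-pad to 6 bytes: K' = a9 00 00 00 00 00.
K' ⊕ ipad = 9f 36 36 36 36 36; K' ⊕ opad = f5 5c 5c 5c 5c 5c.
m1: inner = H(9f 36 36 36 36 36 50 72 6f) = de; tag = H(f5 5c 5c 5c 5c 5c de) = 9f
m2: inner = H(9f 36 36 36 36 36 70 63 69) = e9; tag = H(f5 5c 5c 5c 5c 5c e9) = aa ← matches
m3: inner = H(9f 36 36 36 36 36 76 77 73) = 0d; tag = H(f5 5c 5c 5c 5c 5c 0d) = ce
m4: inner = H(9f 36 36 36 36 36 64 93 ff) = a3; tag = H(f5 5c 5c 5c 5c 5c a3) = 64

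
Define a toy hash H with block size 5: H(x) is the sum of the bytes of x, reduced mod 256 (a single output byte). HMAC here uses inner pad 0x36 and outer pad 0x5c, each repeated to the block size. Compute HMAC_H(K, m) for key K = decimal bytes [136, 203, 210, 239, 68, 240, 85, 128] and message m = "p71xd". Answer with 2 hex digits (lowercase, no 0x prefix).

68

Key decimal bytes [136, 203, 210, 239, 68, 240, 85, 128] = 88 cb d2 ef 44 f0 55 80 is 8 bytes > B = 5, so hash it first: H(key) = 1d, then zero-pad to 5 bytes: K' = 1d 00 00 00 00.
K' ⊕ ipad = 2b 36 36 36 36.  K' ⊕ opad = 41 5c 5c 5c 5c.
Inner input = (K'⊕ipad) ∥ m = 2b 36 36 36 36 ∥ 70 37 31 78 64.
Inner hash: sum = 43+54+54+54+54+112+55+49+120+100 = 695; mod 256 = 183 → b7.
Outer input = (K'⊕opad) ∥ inner = 41 5c 5c 5c 5c ∥ b7.
Outer hash (tag): sum = 65+92+92+92+92+183 = 616; mod 256 = 104 → 68.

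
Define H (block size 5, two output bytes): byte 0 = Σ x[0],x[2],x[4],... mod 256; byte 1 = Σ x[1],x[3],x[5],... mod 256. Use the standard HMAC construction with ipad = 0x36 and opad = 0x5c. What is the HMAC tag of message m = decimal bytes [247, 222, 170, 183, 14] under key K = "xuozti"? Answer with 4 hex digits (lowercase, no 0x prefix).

Key "xuozti" = 78 75 6f 7a 74 69 is 6 bytes > B = 5, so hash it first: H(key) = 5b 58, then zero-pad to 5 bytes: K' = 5b 58 00 00 00.
K' ⊕ ipad = 6d 6e 36 36 36.  K' ⊕ opad = 07 04 5c 5c 5c.
Inner input = (K'⊕ipad) ∥ m = 6d 6e 36 36 36 ∥ f7 de aa b7 0e.
Inner hash: even-index sum = 622 mod 256 = 110; odd-index sum = 595 mod 256 = 83 → 6e 53.
Outer input = (K'⊕opad) ∥ inner = 07 04 5c 5c 5c ∥ 6e 53.
Outer hash (tag): even-index sum = 274 mod 256 = 18; odd-index sum = 206 mod 256 = 206 → 12 ce.

12ce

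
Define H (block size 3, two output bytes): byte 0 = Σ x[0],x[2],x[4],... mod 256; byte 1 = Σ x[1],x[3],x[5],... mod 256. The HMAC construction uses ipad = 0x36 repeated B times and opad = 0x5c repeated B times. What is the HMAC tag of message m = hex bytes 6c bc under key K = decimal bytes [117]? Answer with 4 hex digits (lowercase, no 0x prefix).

Key decimal bytes [117] = 75 is 1 byte ≤ B = 3; zero-pad to 3 bytes: K' = 75 00 00.
K' ⊕ ipad = 43 36 36.  K' ⊕ opad = 29 5c 5c.
Inner input = (K'⊕ipad) ∥ m = 43 36 36 ∥ 6c bc.
Inner hash: even-index sum = 309 mod 256 = 53; odd-index sum = 162 mod 256 = 162 → 35 a2.
Outer input = (K'⊕opad) ∥ inner = 29 5c 5c ∥ 35 a2.
Outer hash (tag): even-index sum = 295 mod 256 = 39; odd-index sum = 145 mod 256 = 145 → 27 91.

2791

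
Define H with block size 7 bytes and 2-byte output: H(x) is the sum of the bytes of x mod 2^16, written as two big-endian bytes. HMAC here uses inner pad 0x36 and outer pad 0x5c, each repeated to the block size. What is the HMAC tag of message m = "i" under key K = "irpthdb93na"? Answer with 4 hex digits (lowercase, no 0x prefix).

Key "irpthdb93na" = 69 72 70 74 68 64 62 39 33 6e 61 is 11 bytes > B = 7, so hash it first: H(key) = 04 28, then zero-pad to 7 bytes: K' = 04 28 00 00 00 00 00.
K' ⊕ ipad = 32 1e 36 36 36 36 36.  K' ⊕ opad = 58 74 5c 5c 5c 5c 5c.
Inner input = (K'⊕ipad) ∥ m = 32 1e 36 36 36 36 36 ∥ 69.
Inner hash: sum = 50+30+54+54+54+54+54+105 = 455 → 01 c7.
Outer input = (K'⊕opad) ∥ inner = 58 74 5c 5c 5c 5c 5c ∥ 01 c7.
Outer hash (tag): sum = 88+116+92+92+92+92+92+1+199 = 864 → 03 60.

0360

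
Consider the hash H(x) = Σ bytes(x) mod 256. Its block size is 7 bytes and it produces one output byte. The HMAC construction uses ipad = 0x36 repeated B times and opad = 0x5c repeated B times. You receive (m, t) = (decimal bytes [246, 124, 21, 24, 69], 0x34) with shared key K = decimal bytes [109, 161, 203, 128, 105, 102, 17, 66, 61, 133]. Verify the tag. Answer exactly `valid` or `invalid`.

Key decimal bytes [109, 161, 203, 128, 105, 102, 17, 66, 61, 133] = 6d a1 cb 80 69 66 11 42 3d 85 is 10 bytes > B = 7, so hash it first: H(key) = 3d, then zero-pad to 7 bytes: K' = 3d 00 00 00 00 00 00.
K' ⊕ ipad = 0b 36 36 36 36 36 36; K' ⊕ opad = 61 5c 5c 5c 5c 5c 5c.
Inner hash: sum = 11+54+54+54+54+54+54+246+124+21+24+69 = 819; mod 256 = 51 → 33.
Outer hash (recomputed tag): sum = 97+92+92+92+92+92+92+51 = 700; mod 256 = 188 → bc.
Recomputed tag = bc; claimed = 34 → mismatch.

invalid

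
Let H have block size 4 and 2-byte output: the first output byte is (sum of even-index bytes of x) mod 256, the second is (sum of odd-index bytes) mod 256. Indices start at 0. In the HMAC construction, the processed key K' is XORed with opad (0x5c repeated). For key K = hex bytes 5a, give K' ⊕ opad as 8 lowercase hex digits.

Key hex bytes 5a is 1 byte ≤ B = 4; zero-pad to 4 bytes: K' = 5a 00 00 00.
XOR each byte with 0x5c: 5a⊕5c=06, 00⊕5c=5c, 00⊕5c=5c, 00⊕5c=5c.

065c5c5c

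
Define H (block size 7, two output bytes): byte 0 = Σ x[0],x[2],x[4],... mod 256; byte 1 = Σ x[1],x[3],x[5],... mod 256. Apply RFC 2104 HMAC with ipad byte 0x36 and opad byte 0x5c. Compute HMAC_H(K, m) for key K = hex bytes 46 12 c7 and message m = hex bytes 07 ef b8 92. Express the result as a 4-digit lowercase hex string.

bc54

Key hex bytes 46 12 c7 is 3 bytes ≤ B = 7; zero-pad to 7 bytes: K' = 46 12 c7 00 00 00 00.
K' ⊕ ipad = 70 24 f1 36 36 36 36.  K' ⊕ opad = 1a 4e 9b 5c 5c 5c 5c.
Inner input = (K'⊕ipad) ∥ m = 70 24 f1 36 36 36 36 ∥ 07 ef b8 92.
Inner hash: even-index sum = 846 mod 256 = 78; odd-index sum = 335 mod 256 = 79 → 4e 4f.
Outer input = (K'⊕opad) ∥ inner = 1a 4e 9b 5c 5c 5c 5c ∥ 4e 4f.
Outer hash (tag): even-index sum = 444 mod 256 = 188; odd-index sum = 340 mod 256 = 84 → bc 54.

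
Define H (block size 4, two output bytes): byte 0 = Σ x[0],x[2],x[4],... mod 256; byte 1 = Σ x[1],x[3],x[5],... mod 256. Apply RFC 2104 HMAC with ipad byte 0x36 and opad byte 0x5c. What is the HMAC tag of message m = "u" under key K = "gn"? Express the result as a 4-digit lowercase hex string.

931c

Key "gn" = 67 6e is 2 bytes ≤ B = 4; zero-pad to 4 bytes: K' = 67 6e 00 00.
K' ⊕ ipad = 51 58 36 36.  K' ⊕ opad = 3b 32 5c 5c.
Inner input = (K'⊕ipad) ∥ m = 51 58 36 36 ∥ 75.
Inner hash: even-index sum = 252 mod 256 = 252; odd-index sum = 142 mod 256 = 142 → fc 8e.
Outer input = (K'⊕opad) ∥ inner = 3b 32 5c 5c ∥ fc 8e.
Outer hash (tag): even-index sum = 403 mod 256 = 147; odd-index sum = 284 mod 256 = 28 → 93 1c.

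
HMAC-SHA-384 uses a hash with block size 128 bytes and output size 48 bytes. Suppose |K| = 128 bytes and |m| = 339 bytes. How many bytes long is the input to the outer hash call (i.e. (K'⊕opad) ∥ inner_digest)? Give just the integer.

Key is 128 ≤ 128 bytes, zero-padded: |K'| = 128.
Outer input = (K'⊕opad) ∥ H(inner) → 128 + 48 = 176 bytes.

176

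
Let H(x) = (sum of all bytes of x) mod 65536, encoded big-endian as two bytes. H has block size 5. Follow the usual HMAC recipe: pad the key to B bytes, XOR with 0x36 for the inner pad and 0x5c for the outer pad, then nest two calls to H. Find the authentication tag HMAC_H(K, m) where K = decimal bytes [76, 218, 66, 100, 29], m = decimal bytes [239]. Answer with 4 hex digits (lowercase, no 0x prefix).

Key decimal bytes [76, 218, 66, 100, 29] = 4c da 42 64 1d is exactly B = 5 bytes: K' = 4c da 42 64 1d.
K' ⊕ ipad = 7a ec 74 52 2b.  K' ⊕ opad = 10 86 1e 38 41.
Inner input = (K'⊕ipad) ∥ m = 7a ec 74 52 2b ∥ ef.
Inner hash: sum = 122+236+116+82+43+239 = 838 → 03 46.
Outer input = (K'⊕opad) ∥ inner = 10 86 1e 38 41 ∥ 03 46.
Outer hash (tag): sum = 16+134+30+56+65+3+70 = 374 → 01 76.

0176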